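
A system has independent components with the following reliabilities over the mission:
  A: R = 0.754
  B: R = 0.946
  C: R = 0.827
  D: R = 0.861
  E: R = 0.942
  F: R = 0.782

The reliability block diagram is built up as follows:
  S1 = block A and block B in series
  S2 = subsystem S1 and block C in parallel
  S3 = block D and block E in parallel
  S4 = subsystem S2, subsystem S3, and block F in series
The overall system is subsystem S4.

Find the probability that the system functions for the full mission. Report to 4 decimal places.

Series (A and B): 0.754000 × 0.946000 = 0.713284
Parallel ([0.713284] and C): 1 − (1 − 0.713284)(1 − 0.827000) = 0.950398
Parallel (D and E): 1 − (1 − 0.861000)(1 − 0.942000) = 0.991938
Series ([0.950398], [0.991938], and F): 0.950398 × 0.991938 × 0.782000 = 0.7372

0.7372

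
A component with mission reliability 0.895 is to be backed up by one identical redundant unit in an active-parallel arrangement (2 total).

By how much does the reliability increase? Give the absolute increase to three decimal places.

R_before = 0.895
R_after = 1 − (1 − 0.895)^2 = 0.989
ΔR = 0.989 − 0.895 = 0.094

0.094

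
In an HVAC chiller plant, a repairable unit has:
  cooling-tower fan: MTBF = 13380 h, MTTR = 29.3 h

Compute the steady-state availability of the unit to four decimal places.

A(cooling-tower fan) = MTBF/(MTBF+MTTR) = 13380/(13380+29.3) = 0.9978

0.9978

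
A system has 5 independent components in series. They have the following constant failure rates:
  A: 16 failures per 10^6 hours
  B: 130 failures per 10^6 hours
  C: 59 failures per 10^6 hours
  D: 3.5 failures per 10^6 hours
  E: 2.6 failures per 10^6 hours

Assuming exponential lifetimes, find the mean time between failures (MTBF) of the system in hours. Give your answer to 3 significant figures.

Series of exponential components: λ_sys = Σ λ_i
λ_sys = 0.000016 + 0.00013 + 0.000059 + 0.0000035 + 0.0000026 = 2.1110e-04 /h
MTBF = 1 / λ_sys = 4740 h

4740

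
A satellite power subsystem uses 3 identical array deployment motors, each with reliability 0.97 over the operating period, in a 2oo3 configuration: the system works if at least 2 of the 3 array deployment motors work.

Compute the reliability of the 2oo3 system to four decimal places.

0.9974

R = Σ_{i=2}^{3} C(3,i) p^i (1−p)^{3−i} with p = 0.97
C(3,2)·0.97^2·0.03^1 = 0.084681
C(3,3)·0.97^3·0.03^0 = 0.912673
Sum = 0.9974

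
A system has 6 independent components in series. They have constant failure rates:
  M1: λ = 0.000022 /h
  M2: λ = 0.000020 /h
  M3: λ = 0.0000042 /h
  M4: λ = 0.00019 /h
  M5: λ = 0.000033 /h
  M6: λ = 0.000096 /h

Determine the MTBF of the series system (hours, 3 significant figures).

Series of exponential components: λ_sys = Σ λ_i
λ_sys = 0.000022 + 0.000020 + 0.0000042 + 0.00019 + 0.000033 + 0.000096 = 3.6520e-04 /h
MTBF = 1 / λ_sys = 2740 h

2740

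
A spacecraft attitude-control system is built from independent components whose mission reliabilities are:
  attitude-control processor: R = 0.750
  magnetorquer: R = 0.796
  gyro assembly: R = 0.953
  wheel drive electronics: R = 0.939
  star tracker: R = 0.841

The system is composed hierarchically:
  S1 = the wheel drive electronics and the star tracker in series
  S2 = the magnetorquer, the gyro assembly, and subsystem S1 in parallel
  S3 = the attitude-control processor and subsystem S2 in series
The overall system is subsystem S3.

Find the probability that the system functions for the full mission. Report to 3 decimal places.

0.748

Series (wheel drive electronics and star tracker): 0.93900 × 0.84100 = 0.78970
Parallel (magnetorquer, gyro assembly, and [0.78970]): 1 − (1 − 0.79600)(1 − 0.95300)(1 − 0.78970) = 0.99798
Series (attitude-control processor and [0.99798]): 0.75000 × 0.99798 = 0.748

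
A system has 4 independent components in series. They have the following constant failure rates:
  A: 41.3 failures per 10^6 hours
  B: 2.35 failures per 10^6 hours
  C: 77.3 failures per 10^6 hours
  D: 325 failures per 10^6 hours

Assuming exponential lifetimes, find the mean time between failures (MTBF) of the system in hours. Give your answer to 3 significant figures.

Series of exponential components: λ_sys = Σ λ_i
λ_sys = 0.0000413 + 0.00000235 + 0.0000773 + 0.000325 = 4.4595e-04 /h
MTBF = 1 / λ_sys = 2240 h

2240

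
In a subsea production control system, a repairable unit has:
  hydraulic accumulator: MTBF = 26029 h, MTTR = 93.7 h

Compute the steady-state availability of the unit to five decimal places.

0.99641

A(hydraulic accumulator) = MTBF/(MTBF+MTTR) = 26029/(26029+93.7) = 0.99641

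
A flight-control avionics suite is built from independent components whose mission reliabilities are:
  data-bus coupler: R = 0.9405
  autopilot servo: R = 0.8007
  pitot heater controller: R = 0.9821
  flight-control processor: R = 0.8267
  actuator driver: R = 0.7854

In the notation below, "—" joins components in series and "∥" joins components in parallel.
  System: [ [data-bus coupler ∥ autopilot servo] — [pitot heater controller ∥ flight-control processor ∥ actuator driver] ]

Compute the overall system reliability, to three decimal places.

0.987

Parallel (data-bus coupler and autopilot servo): 1 − (1 − 0.94050)(1 − 0.80070) = 0.98814
Parallel (pitot heater controller, flight-control processor, and actuator driver): 1 − (1 − 0.98210)(1 − 0.82670)(1 − 0.78540) = 0.99933
Series ([0.98814] and [0.99933]): 0.98814 × 0.99933 = 0.987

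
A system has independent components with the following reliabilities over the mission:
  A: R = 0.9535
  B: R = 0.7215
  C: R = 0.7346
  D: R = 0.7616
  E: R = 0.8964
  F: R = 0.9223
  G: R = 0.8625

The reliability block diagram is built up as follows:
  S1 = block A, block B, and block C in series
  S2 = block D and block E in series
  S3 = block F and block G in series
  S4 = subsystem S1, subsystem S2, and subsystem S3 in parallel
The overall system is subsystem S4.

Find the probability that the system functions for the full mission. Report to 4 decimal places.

Series (A, B, and C): 0.953500 × 0.721500 × 0.734600 = 0.505368
Series (D and E): 0.761600 × 0.896400 = 0.682698
Series (F and G): 0.922300 × 0.862500 = 0.795484
Parallel ([0.505368], [0.682698], and [0.795484]): 1 − (1 − 0.505368)(1 − 0.682698)(1 − 0.795484) = 0.9679

0.9679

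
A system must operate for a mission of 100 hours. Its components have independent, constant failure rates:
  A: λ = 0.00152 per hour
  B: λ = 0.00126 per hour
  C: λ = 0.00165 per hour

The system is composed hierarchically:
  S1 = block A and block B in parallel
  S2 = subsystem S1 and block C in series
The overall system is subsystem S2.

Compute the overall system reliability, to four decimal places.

R(A) = exp(−0.00152 × 100) = 0.858988
R(B) = exp(−0.00126 × 100) = 0.881615
R(C) = exp(−0.00165 × 100) = 0.847894
Parallel (A and B): 1 − (1 − 0.858988)(1 − 0.881615) = 0.983306
Series ([0.983306] and C): 0.983306 × 0.847894 = 0.8337

0.8337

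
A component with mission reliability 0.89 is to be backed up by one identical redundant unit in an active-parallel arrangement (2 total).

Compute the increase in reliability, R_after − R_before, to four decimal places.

0.0979

R_before = 0.89
R_after = 1 − (1 − 0.89)^2 = 0.9879
ΔR = 0.9879 − 0.89 = 0.0979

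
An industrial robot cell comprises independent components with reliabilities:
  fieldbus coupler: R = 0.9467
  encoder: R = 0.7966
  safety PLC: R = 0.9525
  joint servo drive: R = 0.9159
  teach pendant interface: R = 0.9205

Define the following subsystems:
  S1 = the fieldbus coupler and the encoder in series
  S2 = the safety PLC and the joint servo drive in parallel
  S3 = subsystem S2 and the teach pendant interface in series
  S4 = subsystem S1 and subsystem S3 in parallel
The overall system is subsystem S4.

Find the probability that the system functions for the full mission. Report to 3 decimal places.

Series (fieldbus coupler and encoder): 0.94670 × 0.79660 = 0.75414
Parallel (safety PLC and joint servo drive): 1 − (1 − 0.95250)(1 − 0.91590) = 0.99601
Series ([0.99601] and teach pendant interface): 0.99601 × 0.92050 = 0.91683
Parallel ([0.75414] and [0.91683]): 1 − (1 − 0.75414)(1 − 0.91683) = 0.980

0.980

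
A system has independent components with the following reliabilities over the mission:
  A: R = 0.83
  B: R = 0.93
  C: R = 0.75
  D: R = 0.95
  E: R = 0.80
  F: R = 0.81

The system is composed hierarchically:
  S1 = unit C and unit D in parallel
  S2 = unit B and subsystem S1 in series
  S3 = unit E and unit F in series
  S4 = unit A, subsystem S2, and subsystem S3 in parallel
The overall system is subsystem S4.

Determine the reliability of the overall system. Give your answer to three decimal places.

0.995

Parallel (C and D): 1 − (1 − 0.75000)(1 − 0.95000) = 0.98750
Series (B and [0.98750]): 0.93000 × 0.98750 = 0.91838
Series (E and F): 0.80000 × 0.81000 = 0.64800
Parallel (A, [0.91838], and [0.64800]): 1 − (1 − 0.83000)(1 − 0.91838)(1 − 0.64800) = 0.995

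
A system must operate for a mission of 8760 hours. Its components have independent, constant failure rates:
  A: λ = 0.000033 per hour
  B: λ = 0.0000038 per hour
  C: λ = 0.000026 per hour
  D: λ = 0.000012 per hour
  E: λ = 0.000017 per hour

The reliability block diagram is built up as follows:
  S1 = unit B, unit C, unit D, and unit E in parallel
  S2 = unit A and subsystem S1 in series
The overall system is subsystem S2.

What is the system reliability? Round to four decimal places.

R(A) = exp(−0.000033 × 8760) = 0.748952
R(B) = exp(−0.0000038 × 8760) = 0.967260
R(C) = exp(−0.000026 × 8760) = 0.796315
R(D) = exp(−0.000012 × 8760) = 0.900216
R(E) = exp(−0.000017 × 8760) = 0.861638
Parallel (B, C, D, and E): 1 − (1 − 0.967260)(1 − 0.796315)(1 − 0.900216)(1 − 0.861638) = 0.999908
Series (A and [0.999908]): 0.748952 × 0.999908 = 0.7489

0.7489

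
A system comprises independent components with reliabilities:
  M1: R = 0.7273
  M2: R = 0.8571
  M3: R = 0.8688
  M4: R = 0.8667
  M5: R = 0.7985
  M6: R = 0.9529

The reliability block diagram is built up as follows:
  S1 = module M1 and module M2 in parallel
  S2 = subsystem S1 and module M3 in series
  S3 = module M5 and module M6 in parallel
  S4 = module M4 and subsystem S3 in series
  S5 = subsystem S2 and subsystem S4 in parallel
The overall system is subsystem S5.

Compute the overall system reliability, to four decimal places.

Parallel (M1 and M2): 1 − (1 − 0.727300)(1 − 0.857100) = 0.961031
Series ([0.961031] and M3): 0.961031 × 0.868800 = 0.834944
Parallel (M5 and M6): 1 − (1 − 0.798500)(1 − 0.952900) = 0.990509
Series (M4 and [0.990509]): 0.866700 × 0.990509 = 0.858474
Parallel ([0.834944] and [0.858474]): 1 − (1 − 0.834944)(1 − 0.858474) = 0.9766

0.9766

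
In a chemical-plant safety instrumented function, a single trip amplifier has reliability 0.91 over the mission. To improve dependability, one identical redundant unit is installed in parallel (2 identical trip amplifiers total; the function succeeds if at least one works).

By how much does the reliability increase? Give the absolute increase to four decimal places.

0.0819

R_before = 0.91
R_after = 1 − (1 − 0.91)^2 = 0.9919
ΔR = 0.9919 − 0.91 = 0.0819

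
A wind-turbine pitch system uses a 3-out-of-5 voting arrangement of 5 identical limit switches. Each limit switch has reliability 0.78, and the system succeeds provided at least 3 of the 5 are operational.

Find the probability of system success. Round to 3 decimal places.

R = Σ_{i=3}^{5} C(5,i) p^i (1−p)^{5−i} with p = 0.78
C(5,3)·0.78^3·0.22^2 = 0.22968
C(5,4)·0.78^4·0.22^1 = 0.40717
C(5,5)·0.78^5·0.22^0 = 0.28872
Sum = 0.926

0.926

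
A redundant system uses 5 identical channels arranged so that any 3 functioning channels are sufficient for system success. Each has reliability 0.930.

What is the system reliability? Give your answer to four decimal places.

0.9969

R = Σ_{i=3}^{5} C(5,i) p^i (1−p)^{5−i} with p = 0.930
C(5,3)·0.930^3·0.070^2 = 0.039413
C(5,4)·0.930^4·0.070^1 = 0.261818
C(5,5)·0.930^5·0.070^0 = 0.695688
Sum = 0.9969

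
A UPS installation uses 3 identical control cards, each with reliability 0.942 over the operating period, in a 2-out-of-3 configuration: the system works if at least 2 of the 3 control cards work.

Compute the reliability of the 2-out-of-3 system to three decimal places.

R = Σ_{i=2}^{3} C(3,i) p^i (1−p)^{3−i} with p = 0.942
C(3,2)·0.942^2·0.058^1 = 0.15440
C(3,3)·0.942^3·0.058^0 = 0.83590
Sum = 0.990

0.990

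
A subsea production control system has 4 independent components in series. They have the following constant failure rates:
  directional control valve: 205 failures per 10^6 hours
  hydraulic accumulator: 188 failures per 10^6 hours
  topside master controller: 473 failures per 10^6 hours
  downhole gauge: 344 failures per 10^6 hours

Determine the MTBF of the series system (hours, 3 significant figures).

Series of exponential components: λ_sys = Σ λ_i
λ_sys = 0.000205 + 0.000188 + 0.000473 + 0.000344 = 1.2100e-03 /h
MTBF = 1 / λ_sys = 826 h

826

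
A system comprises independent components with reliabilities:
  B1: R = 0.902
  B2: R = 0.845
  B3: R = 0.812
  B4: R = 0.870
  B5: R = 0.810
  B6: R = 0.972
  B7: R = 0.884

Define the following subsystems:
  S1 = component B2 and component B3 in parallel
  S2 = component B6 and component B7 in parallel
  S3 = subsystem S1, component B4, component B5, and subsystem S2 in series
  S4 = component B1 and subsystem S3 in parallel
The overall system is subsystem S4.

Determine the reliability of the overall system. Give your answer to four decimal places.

Parallel (B2 and B3): 1 − (1 − 0.845000)(1 − 0.812000) = 0.970860
Parallel (B6 and B7): 1 − (1 − 0.972000)(1 − 0.884000) = 0.996752
Series ([0.970860], B4, B5, and [0.996752]): 0.970860 × 0.870000 × 0.810000 × 0.996752 = 0.681943
Parallel (B1 and [0.681943]): 1 − (1 − 0.902000)(1 − 0.681943) = 0.9688

0.9688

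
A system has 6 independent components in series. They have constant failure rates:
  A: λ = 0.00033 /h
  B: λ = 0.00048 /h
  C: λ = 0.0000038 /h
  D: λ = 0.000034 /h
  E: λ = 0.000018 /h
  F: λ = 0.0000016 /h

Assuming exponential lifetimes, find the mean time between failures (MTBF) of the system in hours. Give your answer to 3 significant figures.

1150

Series of exponential components: λ_sys = Σ λ_i
λ_sys = 0.00033 + 0.00048 + 0.0000038 + 0.000034 + 0.000018 + 0.0000016 = 8.6740e-04 /h
MTBF = 1 / λ_sys = 1150 h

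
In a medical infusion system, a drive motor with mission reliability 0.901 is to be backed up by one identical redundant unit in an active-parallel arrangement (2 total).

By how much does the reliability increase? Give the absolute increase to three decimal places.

0.089

R_before = 0.901
R_after = 1 − (1 − 0.901)^2 = 0.990
ΔR = 0.990 − 0.901 = 0.089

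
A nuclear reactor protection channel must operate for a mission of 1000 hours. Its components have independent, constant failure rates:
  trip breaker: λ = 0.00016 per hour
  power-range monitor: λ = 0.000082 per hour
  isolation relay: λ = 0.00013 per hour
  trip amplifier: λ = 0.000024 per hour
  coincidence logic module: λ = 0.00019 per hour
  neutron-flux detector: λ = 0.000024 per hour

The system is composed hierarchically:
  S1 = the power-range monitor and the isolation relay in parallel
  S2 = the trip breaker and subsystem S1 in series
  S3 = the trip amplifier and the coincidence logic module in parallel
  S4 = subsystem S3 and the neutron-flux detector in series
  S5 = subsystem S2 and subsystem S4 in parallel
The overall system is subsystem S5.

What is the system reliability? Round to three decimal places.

0.996

R(trip breaker) = exp(−0.00016 × 1000) = 0.85214
R(power-range monitor) = exp(−0.000082 × 1000) = 0.92127
R(isolation relay) = exp(−0.00013 × 1000) = 0.87810
R(trip amplifier) = exp(−0.000024 × 1000) = 0.97629
R(coincidence logic module) = exp(−0.00019 × 1000) = 0.82696
R(neutron-flux detector) = exp(−0.000024 × 1000) = 0.97629
Parallel (power-range monitor and isolation relay): 1 − (1 − 0.92127)(1 − 0.87810) = 0.99040
Series (trip breaker and [0.99040]): 0.85214 × 0.99040 = 0.84396
Parallel (trip amplifier and coincidence logic module): 1 − (1 − 0.97629)(1 − 0.82696) = 0.99590
Series ([0.99590] and neutron-flux detector): 0.99590 × 0.97629 = 0.97229
Parallel ([0.84396] and [0.97229]): 1 − (1 − 0.84396)(1 − 0.97229) = 0.996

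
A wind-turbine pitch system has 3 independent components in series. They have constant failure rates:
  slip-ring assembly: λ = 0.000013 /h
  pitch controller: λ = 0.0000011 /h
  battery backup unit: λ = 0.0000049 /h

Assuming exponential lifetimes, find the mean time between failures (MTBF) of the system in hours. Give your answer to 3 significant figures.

Series of exponential components: λ_sys = Σ λ_i
λ_sys = 0.000013 + 0.0000011 + 0.0000049 = 1.9000e-05 /h
MTBF = 1 / λ_sys = 52600 h

52600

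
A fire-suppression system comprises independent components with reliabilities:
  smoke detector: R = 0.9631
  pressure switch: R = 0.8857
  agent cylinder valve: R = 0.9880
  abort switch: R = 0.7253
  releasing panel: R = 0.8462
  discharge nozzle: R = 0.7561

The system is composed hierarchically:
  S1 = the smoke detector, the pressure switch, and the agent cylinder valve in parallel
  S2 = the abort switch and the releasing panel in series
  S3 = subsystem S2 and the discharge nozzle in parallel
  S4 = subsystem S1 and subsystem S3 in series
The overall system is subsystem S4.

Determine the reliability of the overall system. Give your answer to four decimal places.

Parallel (smoke detector, pressure switch, and agent cylinder valve): 1 − (1 − 0.963100)(1 − 0.885700)(1 − 0.988000) = 0.999949
Series (abort switch and releasing panel): 0.725300 × 0.846200 = 0.613749
Parallel ([0.613749] and discharge nozzle): 1 − (1 − 0.613749)(1 − 0.756100) = 0.905793
Series ([0.999949] and [0.905793]): 0.999949 × 0.905793 = 0.9057

0.9057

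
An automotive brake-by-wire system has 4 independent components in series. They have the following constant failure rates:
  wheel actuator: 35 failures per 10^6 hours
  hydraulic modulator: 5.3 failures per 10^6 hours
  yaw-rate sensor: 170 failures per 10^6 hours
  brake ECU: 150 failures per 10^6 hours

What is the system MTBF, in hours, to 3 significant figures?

2780

Series of exponential components: λ_sys = Σ λ_i
λ_sys = 0.000035 + 0.0000053 + 0.00017 + 0.00015 = 3.6030e-04 /h
MTBF = 1 / λ_sys = 2780 h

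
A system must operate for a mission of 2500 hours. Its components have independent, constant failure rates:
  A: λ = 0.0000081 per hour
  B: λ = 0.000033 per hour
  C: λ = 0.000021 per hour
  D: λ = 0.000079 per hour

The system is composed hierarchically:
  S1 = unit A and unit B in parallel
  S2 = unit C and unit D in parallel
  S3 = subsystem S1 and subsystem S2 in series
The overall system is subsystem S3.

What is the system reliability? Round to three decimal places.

0.989

R(A) = exp(−0.0000081 × 2500) = 0.97995
R(B) = exp(−0.000033 × 2500) = 0.92081
R(C) = exp(−0.000021 × 2500) = 0.94885
R(D) = exp(−0.000079 × 2500) = 0.82078
Parallel (A and B): 1 − (1 − 0.97995)(1 − 0.92081) = 0.99841
Parallel (C and D): 1 − (1 − 0.94885)(1 − 0.82078) = 0.99083
Series ([0.99841] and [0.99083]): 0.99841 × 0.99083 = 0.989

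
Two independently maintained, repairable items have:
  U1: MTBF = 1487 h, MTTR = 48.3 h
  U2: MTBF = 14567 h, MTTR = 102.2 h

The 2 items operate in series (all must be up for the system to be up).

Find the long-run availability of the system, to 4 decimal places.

0.9618

A(U1) = MTBF/(MTBF+MTTR) = 1487/(1487+48.3) = 0.968540
A(U2) = MTBF/(MTBF+MTTR) = 14567/(14567+102.2) = 0.993033
Series availability: 0.968540 × 0.993033 = 0.9618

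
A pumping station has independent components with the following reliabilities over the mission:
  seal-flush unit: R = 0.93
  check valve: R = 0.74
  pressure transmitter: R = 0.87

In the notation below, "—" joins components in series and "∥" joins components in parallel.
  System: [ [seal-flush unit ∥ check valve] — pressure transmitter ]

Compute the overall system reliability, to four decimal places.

0.8542

Parallel (seal-flush unit and check valve): 1 − (1 − 0.930000)(1 − 0.740000) = 0.981800
Series ([0.981800] and pressure transmitter): 0.981800 × 0.870000 = 0.8542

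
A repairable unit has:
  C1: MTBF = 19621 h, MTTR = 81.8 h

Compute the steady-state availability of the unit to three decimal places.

0.996

A(C1) = MTBF/(MTBF+MTTR) = 19621/(19621+81.8) = 0.996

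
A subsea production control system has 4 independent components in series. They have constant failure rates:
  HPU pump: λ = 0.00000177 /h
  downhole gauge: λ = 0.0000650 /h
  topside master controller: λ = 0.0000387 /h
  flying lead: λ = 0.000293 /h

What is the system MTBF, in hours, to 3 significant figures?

2510

Series of exponential components: λ_sys = Σ λ_i
λ_sys = 0.00000177 + 0.0000650 + 0.0000387 + 0.000293 = 3.9847e-04 /h
MTBF = 1 / λ_sys = 2510 h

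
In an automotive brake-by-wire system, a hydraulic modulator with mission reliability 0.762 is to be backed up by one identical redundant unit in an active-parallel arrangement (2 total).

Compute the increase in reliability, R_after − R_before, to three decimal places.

0.181

R_before = 0.762
R_after = 1 − (1 − 0.762)^2 = 0.943
ΔR = 0.943 − 0.762 = 0.181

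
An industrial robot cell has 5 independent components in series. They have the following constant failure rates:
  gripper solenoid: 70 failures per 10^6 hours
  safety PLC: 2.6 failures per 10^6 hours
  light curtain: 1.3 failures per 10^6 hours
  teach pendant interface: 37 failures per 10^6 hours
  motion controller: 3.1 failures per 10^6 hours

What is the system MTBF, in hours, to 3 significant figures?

Series of exponential components: λ_sys = Σ λ_i
λ_sys = 0.000070 + 0.0000026 + 0.0000013 + 0.000037 + 0.0000031 = 1.1400e-04 /h
MTBF = 1 / λ_sys = 8770 h

8770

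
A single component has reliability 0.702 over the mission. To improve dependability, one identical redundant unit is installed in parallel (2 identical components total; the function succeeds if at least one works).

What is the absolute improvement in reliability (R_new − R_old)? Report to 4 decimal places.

0.2092

R_before = 0.702
R_after = 1 − (1 − 0.702)^2 = 0.9112
ΔR = 0.9112 − 0.702 = 0.2092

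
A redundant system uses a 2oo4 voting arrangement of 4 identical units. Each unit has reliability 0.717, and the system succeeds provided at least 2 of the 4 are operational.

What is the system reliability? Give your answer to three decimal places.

R = Σ_{i=2}^{4} C(4,i) p^i (1−p)^{4−i} with p = 0.717
C(4,2)·0.717^2·0.283^2 = 0.24704
C(4,3)·0.717^3·0.283^1 = 0.41726
C(4,4)·0.717^4·0.283^0 = 0.26429
Sum = 0.929

0.929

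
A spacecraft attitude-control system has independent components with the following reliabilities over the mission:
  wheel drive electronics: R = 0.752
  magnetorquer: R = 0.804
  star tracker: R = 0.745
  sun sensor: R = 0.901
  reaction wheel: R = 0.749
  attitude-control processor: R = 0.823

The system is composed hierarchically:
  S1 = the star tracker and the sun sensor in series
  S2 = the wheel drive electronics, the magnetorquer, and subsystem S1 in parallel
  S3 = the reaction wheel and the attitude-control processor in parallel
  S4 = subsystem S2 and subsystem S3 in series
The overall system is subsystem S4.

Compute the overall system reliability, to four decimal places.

Series (star tracker and sun sensor): 0.745000 × 0.901000 = 0.671245
Parallel (wheel drive electronics, magnetorquer, and [0.671245]): 1 − (1 − 0.752000)(1 − 0.804000)(1 − 0.671245) = 0.984020
Parallel (reaction wheel and attitude-control processor): 1 − (1 − 0.749000)(1 − 0.823000) = 0.955573
Series ([0.984020] and [0.955573]): 0.984020 × 0.955573 = 0.9403

0.9403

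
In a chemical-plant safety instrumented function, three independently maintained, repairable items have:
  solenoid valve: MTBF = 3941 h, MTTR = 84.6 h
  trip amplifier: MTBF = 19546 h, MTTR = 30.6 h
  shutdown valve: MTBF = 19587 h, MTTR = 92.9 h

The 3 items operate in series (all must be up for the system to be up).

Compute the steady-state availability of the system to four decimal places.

A(solenoid valve) = MTBF/(MTBF+MTTR) = 3941/(3941+84.6) = 0.978984
A(trip amplifier) = MTBF/(MTBF+MTTR) = 19546/(19546+30.6) = 0.998437
A(shutdown valve) = MTBF/(MTBF+MTTR) = 19587/(19587+92.9) = 0.995279
Series availability: 0.978984 × 0.998437 × 0.995279 = 0.9728

0.9728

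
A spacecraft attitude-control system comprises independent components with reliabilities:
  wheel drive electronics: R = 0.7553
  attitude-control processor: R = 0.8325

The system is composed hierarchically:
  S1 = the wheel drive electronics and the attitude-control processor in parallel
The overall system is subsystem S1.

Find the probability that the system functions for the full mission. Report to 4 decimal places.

Parallel (wheel drive electronics and attitude-control processor): 1 − (1 − 0.755300)(1 − 0.832500) = 0.9590

0.9590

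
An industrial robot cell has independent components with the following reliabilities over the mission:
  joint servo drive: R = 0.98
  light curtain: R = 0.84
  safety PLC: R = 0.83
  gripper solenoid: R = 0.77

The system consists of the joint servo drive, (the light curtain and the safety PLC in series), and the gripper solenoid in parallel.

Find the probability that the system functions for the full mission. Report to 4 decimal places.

Series (light curtain and safety PLC): 0.840000 × 0.830000 = 0.697200
Parallel (joint servo drive, [0.697200], and gripper solenoid): 1 − (1 − 0.980000)(1 − 0.697200)(1 − 0.770000) = 0.9986

0.9986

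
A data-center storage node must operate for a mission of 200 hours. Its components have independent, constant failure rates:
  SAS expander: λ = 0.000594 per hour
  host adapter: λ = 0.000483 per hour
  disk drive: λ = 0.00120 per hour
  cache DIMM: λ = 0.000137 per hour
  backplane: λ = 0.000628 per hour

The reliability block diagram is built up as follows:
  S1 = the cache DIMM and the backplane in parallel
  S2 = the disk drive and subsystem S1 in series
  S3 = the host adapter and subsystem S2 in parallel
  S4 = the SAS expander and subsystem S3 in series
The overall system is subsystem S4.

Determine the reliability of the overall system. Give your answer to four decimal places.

0.8703

R(SAS expander) = exp(−0.000594 × 200) = 0.887985
R(host adapter) = exp(−0.000483 × 200) = 0.907919
R(disk drive) = exp(−0.00120 × 200) = 0.786628
R(cache DIMM) = exp(−0.000137 × 200) = 0.972972
R(backplane) = exp(−0.000628 × 200) = 0.881968
Parallel (cache DIMM and backplane): 1 − (1 − 0.972972)(1 − 0.881968) = 0.996810
Series (disk drive and [0.996810]): 0.786628 × 0.996810 = 0.784119
Parallel (host adapter and [0.784119]): 1 − (1 − 0.907919)(1 − 0.784119) = 0.980121
Series (SAS expander and [0.980121]): 0.887985 × 0.980121 = 0.8703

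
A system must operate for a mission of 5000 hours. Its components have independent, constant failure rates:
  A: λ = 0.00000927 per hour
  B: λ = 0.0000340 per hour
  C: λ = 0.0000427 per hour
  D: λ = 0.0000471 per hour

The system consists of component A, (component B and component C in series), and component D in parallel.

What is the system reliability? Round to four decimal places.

R(A) = exp(−0.00000927 × 5000) = 0.954708
R(B) = exp(−0.0000340 × 5000) = 0.843665
R(C) = exp(−0.0000427 × 5000) = 0.807752
R(D) = exp(−0.0000471 × 5000) = 0.790176
Series (B and C): 0.843665 × 0.807752 = 0.681472
Parallel (A, [0.681472], and D): 1 − (1 − 0.954708)(1 − 0.681472)(1 − 0.790176) = 0.9970

0.9970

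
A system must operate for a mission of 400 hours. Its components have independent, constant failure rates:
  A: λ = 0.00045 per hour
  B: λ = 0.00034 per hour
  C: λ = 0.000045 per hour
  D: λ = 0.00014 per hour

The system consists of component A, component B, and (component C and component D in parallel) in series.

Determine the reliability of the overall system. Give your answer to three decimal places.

R(A) = exp(−0.00045 × 400) = 0.83527
R(B) = exp(−0.00034 × 400) = 0.87284
R(C) = exp(−0.000045 × 400) = 0.98216
R(D) = exp(−0.00014 × 400) = 0.94554
Parallel (C and D): 1 − (1 − 0.98216)(1 − 0.94554) = 0.99903
Series (A, B, and [0.99903]): 0.83527 × 0.87284 × 0.99903 = 0.728

0.728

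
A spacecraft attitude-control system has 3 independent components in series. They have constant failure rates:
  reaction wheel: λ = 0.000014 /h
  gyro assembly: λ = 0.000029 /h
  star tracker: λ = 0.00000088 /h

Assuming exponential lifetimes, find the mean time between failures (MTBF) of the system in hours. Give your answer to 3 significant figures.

22800

Series of exponential components: λ_sys = Σ λ_i
λ_sys = 0.000014 + 0.000029 + 0.00000088 = 4.3880e-05 /h
MTBF = 1 / λ_sys = 22800 h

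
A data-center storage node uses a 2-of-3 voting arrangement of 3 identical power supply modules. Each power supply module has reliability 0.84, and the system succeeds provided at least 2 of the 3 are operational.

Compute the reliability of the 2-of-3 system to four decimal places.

0.9314

R = Σ_{i=2}^{3} C(3,i) p^i (1−p)^{3−i} with p = 0.84
C(3,2)·0.84^2·0.16^1 = 0.338688
C(3,3)·0.84^3·0.16^0 = 0.592704
Sum = 0.9314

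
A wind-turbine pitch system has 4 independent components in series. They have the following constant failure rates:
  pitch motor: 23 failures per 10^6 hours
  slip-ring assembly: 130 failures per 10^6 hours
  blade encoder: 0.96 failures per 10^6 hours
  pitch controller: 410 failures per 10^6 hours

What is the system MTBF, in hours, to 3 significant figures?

1770

Series of exponential components: λ_sys = Σ λ_i
λ_sys = 0.000023 + 0.00013 + 0.00000096 + 0.00041 = 5.6396e-04 /h
MTBF = 1 / λ_sys = 1770 h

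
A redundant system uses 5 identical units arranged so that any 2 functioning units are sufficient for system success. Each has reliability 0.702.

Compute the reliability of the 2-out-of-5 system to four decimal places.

0.9700

R = Σ_{i=2}^{5} C(5,i) p^i (1−p)^{5−i} with p = 0.702
C(5,2)·0.702^2·0.298^3 = 0.130414
C(5,3)·0.702^3·0.298^2 = 0.307216
C(5,4)·0.702^4·0.298^1 = 0.361855
C(5,5)·0.702^5·0.298^0 = 0.170485
Sum = 0.9700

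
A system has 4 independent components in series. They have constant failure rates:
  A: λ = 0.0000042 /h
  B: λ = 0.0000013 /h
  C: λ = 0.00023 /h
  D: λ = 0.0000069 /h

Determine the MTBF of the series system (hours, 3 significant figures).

4130

Series of exponential components: λ_sys = Σ λ_i
λ_sys = 0.0000042 + 0.0000013 + 0.00023 + 0.0000069 = 2.4240e-04 /h
MTBF = 1 / λ_sys = 4130 h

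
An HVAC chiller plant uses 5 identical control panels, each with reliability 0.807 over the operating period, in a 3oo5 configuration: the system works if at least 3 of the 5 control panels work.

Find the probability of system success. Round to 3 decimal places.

0.947

R = Σ_{i=3}^{5} C(5,i) p^i (1−p)^{5−i} with p = 0.807
C(5,3)·0.807^3·0.193^2 = 0.19577
C(5,4)·0.807^4·0.193^1 = 0.40928
C(5,5)·0.807^5·0.193^0 = 0.34227
Sum = 0.947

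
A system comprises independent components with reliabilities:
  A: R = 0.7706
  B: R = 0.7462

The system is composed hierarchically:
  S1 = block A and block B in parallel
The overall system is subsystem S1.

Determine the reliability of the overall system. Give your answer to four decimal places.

0.9418

Parallel (A and B): 1 − (1 − 0.770600)(1 − 0.746200) = 0.9418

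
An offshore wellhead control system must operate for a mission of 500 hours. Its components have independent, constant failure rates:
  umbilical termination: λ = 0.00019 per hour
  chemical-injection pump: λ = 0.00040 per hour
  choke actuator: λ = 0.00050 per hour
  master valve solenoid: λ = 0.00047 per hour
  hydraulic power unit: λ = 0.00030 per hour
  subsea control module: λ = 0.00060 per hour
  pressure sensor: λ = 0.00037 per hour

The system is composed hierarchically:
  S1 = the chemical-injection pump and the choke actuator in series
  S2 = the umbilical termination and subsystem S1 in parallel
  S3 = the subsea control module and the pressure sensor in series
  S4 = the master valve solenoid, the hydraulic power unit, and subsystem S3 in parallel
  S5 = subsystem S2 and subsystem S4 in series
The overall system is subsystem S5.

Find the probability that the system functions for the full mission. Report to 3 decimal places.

0.956

R(umbilical termination) = exp(−0.00019 × 500) = 0.90937
R(chemical-injection pump) = exp(−0.00040 × 500) = 0.81873
R(choke actuator) = exp(−0.00050 × 500) = 0.77880
R(master valve solenoid) = exp(−0.00047 × 500) = 0.79057
R(hydraulic power unit) = exp(−0.00030 × 500) = 0.86071
R(subsea control module) = exp(−0.00060 × 500) = 0.74082
R(pressure sensor) = exp(−0.00037 × 500) = 0.83110
Series (chemical-injection pump and choke actuator): 0.81873 × 0.77880 = 0.63763
Parallel (umbilical termination and [0.63763]): 1 − (1 − 0.90937)(1 − 0.63763) = 0.96716
Series (subsea control module and pressure sensor): 0.74082 × 0.83110 = 0.61570
Parallel (master valve solenoid, hydraulic power unit, and [0.61570]): 1 − (1 − 0.79057)(1 − 0.86071)(1 − 0.61570) = 0.98879
Series ([0.96716] and [0.98879]): 0.96716 × 0.98879 = 0.956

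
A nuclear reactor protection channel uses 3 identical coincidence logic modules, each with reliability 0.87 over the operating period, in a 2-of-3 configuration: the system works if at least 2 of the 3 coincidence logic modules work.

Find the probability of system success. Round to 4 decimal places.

R = Σ_{i=2}^{3} C(3,i) p^i (1−p)^{3−i} with p = 0.87
C(3,2)·0.87^2·0.13^1 = 0.295191
C(3,3)·0.87^3·0.13^0 = 0.658503
Sum = 0.9537

0.9537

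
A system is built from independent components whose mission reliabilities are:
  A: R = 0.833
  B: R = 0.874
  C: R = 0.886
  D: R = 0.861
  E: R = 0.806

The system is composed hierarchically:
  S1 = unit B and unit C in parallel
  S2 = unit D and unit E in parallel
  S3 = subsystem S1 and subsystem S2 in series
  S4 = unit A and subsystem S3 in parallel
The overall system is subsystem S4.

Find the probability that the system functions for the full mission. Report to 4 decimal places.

0.9932

Parallel (B and C): 1 − (1 − 0.874000)(1 − 0.886000) = 0.985636
Parallel (D and E): 1 − (1 − 0.861000)(1 − 0.806000) = 0.973034
Series ([0.985636] and [0.973034]): 0.985636 × 0.973034 = 0.959057
Parallel (A and [0.959057]): 1 − (1 − 0.833000)(1 − 0.959057) = 0.9932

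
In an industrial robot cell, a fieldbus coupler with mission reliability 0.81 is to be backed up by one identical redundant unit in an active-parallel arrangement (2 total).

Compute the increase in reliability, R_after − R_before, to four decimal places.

0.1539

R_before = 0.81
R_after = 1 − (1 − 0.81)^2 = 0.9639
ΔR = 0.9639 − 0.81 = 0.1539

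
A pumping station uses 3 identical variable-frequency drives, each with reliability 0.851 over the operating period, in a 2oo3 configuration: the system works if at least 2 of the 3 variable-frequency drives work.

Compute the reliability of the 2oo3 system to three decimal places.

0.940

R = Σ_{i=2}^{3} C(3,i) p^i (1−p)^{3−i} with p = 0.851
C(3,2)·0.851^2·0.149^1 = 0.32372
C(3,3)·0.851^3·0.149^0 = 0.61630
Sum = 0.940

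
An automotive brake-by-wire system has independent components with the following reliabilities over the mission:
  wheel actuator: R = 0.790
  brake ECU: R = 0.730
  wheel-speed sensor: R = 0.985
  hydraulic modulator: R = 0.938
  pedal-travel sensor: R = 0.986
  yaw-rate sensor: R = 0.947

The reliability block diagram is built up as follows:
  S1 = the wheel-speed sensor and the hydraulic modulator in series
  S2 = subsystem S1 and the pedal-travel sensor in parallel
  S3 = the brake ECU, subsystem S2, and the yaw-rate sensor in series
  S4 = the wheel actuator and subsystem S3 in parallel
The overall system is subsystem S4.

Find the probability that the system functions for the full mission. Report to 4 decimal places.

Series (wheel-speed sensor and hydraulic modulator): 0.985000 × 0.938000 = 0.923930
Parallel ([0.923930] and pedal-travel sensor): 1 − (1 − 0.923930)(1 − 0.986000) = 0.998935
Series (brake ECU, [0.998935], and yaw-rate sensor): 0.730000 × 0.998935 × 0.947000 = 0.690574
Parallel (wheel actuator and [0.690574]): 1 − (1 − 0.790000)(1 − 0.690574) = 0.9350

0.9350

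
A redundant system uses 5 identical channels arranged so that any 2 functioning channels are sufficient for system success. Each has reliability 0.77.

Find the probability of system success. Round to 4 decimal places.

R = Σ_{i=2}^{5} C(5,i) p^i (1−p)^{5−i} with p = 0.77
C(5,2)·0.77^2·0.23^3 = 0.072138
C(5,3)·0.77^3·0.23^2 = 0.241506
C(5,4)·0.77^4·0.23^1 = 0.404260
C(5,5)·0.77^5·0.23^0 = 0.270678
Sum = 0.9886

0.9886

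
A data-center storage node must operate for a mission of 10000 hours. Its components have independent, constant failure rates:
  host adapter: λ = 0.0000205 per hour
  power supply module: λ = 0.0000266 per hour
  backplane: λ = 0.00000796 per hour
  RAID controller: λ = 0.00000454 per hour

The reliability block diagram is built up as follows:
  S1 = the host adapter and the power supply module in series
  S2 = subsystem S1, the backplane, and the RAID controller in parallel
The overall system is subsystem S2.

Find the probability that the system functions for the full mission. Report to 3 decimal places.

0.999

R(host adapter) = exp(−0.0000205 × 10000) = 0.81465
R(power supply module) = exp(−0.0000266 × 10000) = 0.76644
R(backplane) = exp(−0.00000796 × 10000) = 0.92349
R(RAID controller) = exp(−0.00000454 × 10000) = 0.95562
Series (host adapter and power supply module): 0.81465 × 0.76644 = 0.62438
Parallel ([0.62438], backplane, and RAID controller): 1 − (1 − 0.62438)(1 − 0.92349)(1 − 0.95562) = 0.999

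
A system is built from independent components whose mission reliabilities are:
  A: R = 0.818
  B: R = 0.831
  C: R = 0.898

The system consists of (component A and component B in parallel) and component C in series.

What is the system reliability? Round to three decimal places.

Parallel (A and B): 1 − (1 − 0.81800)(1 − 0.83100) = 0.96924
Series ([0.96924] and C): 0.96924 × 0.89800 = 0.870

0.870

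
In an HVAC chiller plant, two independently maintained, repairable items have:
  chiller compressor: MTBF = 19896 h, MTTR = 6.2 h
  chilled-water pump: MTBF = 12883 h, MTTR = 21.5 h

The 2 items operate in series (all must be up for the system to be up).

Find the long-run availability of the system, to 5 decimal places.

0.99802

A(chiller compressor) = MTBF/(MTBF+MTTR) = 19896/(19896+6.2) = 0.999688
A(chilled-water pump) = MTBF/(MTBF+MTTR) = 12883/(12883+21.5) = 0.998334
Series availability: 0.999688 × 0.998334 = 0.99802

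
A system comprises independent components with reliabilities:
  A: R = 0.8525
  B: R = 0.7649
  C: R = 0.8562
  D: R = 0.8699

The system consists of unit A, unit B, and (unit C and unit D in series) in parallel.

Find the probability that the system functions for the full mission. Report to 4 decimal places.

Series (C and D): 0.856200 × 0.869900 = 0.744808
Parallel (A, B, and [0.744808]): 1 − (1 − 0.852500)(1 − 0.764900)(1 − 0.744808) = 0.9912

0.9912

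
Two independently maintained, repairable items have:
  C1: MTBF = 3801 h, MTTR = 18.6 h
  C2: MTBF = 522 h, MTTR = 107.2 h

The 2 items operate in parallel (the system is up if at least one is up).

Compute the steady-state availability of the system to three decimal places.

0.999

A(C1) = MTBF/(MTBF+MTTR) = 3801/(3801+18.6) = 0.995130
A(C2) = MTBF/(MTBF+MTTR) = 522/(522+107.2) = 0.829625
Parallel availability: 1 − (1 − 0.995130)(1 − 0.829625) = 0.999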